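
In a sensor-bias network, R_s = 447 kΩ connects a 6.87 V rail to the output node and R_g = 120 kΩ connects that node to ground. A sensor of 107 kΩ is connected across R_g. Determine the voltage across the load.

The load sits in parallel with R_g: R_g‖R_L = (120 × 107) / (120 + 107) = 56.56 kΩ.
V_out = 6.87 × 56.56 / (447 + 56.56) = 6.87 × 56.56/503.6 = 0.772 V.

V_out ≈ 0.772 V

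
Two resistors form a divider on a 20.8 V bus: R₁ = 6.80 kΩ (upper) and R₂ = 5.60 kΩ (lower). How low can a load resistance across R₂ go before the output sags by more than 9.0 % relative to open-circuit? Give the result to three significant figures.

Output resistance R_th = R₁‖R₂ = (6.80 × 5.60)/12.40 = 3.071 kΩ.
The fractional drop is R_th/(R_th + R_L); requiring this ≤ 0.0900 gives R_L ≥ R_th(1/0.0900 − 1) = 3.071 × 10.11 = 31.1 kΩ.

R_L(min) ≈ 31.1 kΩ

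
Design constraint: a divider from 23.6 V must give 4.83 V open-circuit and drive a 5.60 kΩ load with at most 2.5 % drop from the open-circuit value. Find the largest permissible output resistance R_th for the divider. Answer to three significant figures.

R_th ≤ 144 Ω

Loading drop = R_th/(R_th + R_L) ≤ 0.0250, so R_th ≤ R_L · ε/(1−ε) = 5.60 kΩ × 0.0250/0.9750 = 144 Ω.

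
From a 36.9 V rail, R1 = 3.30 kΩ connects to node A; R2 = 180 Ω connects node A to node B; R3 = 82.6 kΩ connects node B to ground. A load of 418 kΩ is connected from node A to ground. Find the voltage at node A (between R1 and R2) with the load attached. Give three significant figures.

V ≈ 35.2 V

Below node A the series string R2+R3 = 82780 Ω sits in parallel with the 418000 Ω load: 69100 Ω.
V_A = 36.9 × 69100/(3300 + 69100) = 35.2 V.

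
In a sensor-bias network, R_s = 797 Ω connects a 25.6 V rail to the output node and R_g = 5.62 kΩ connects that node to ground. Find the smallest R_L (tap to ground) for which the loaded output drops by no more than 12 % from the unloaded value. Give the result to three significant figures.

Output resistance R_th = R_s‖R_g = (797 × 5620)/6417 = 698.0 Ω.
The fractional drop is R_th/(R_th + R_L); requiring this ≤ 0.120 gives R_L ≥ R_th(1/0.120 − 1) = 698.0 × 7.333 = 5.12 kΩ.

R_L(min) ≈ 5.12 kΩ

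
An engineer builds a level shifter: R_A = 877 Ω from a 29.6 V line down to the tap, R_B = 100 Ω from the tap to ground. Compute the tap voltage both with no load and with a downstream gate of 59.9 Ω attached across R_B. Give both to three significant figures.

Unloaded: 3.03 V; loaded: 1.21 V

Open-circuit: V = 29.6 × 100/(877 + 100) = 3.03 V.
With the load, R_B becomes R_B‖R_L = 37.46 Ω, so V = 29.6 × 37.46/914.5 = 1.21 V.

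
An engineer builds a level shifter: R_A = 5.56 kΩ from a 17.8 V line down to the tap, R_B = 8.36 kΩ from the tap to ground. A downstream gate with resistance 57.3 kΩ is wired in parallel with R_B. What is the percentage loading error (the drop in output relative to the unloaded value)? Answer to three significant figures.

The divider's output (Thévenin) resistance is R_A‖R_B = 3.339 kΩ.
Fractional drop under load = R_th/(R_th + R_L) = 3.339 / (3.339 + 57.3) = 0.05507.
So the output falls by 5.51 %.

5.51 %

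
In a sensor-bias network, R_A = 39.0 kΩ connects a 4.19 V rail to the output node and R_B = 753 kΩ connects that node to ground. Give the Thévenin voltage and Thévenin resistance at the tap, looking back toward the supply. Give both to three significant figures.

V_th = 3.98 V, R_th = 37.1 kΩ

V_th is the open-circuit tap voltage: 4.19 × 753/(39.0 + 753) = 3.98 V.
With the supply zeroed, R_A and R_B appear in parallel from the tap: R_th = R_A‖R_B = (39.0 × 753)/792.0 = 37.1 kΩ.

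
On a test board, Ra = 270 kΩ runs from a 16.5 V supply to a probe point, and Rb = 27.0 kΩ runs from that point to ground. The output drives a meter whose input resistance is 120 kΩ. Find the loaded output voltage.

V_out ≈ 1.25 V

The load sits in parallel with Rb: Rb‖R_L = (27.0 × 120) / (27.0 + 120) = 22.04 kΩ.
V_out = 16.5 × 22.04 / (270 + 22.04) = 16.5 × 22.04/292.0 = 1.25 V.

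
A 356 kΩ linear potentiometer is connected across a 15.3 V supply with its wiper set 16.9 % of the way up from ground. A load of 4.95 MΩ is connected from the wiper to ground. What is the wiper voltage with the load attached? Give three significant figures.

The wiper splits the pot into (1−α)R = 295.8 kΩ above and αR = 60.16 kΩ below.
Lower section ‖ load = 59.44 kΩ.
V_wiper = 15.3 × 59.44/(295.8 + 59.44) = 2.56 V.

V ≈ 2.56 V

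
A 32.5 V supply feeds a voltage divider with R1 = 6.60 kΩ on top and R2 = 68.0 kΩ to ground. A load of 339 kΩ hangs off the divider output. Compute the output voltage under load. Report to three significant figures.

The load sits in parallel with R2: R2‖R_L = (68.0 × 339) / (68.0 + 339) = 56.64 kΩ.
V_out = 32.5 × 56.64 / (6.60 + 56.64) = 32.5 × 56.64/63.24 = 29.1 V.
(Unloaded it would have been 29.6 V.)

V_out ≈ 29.1 V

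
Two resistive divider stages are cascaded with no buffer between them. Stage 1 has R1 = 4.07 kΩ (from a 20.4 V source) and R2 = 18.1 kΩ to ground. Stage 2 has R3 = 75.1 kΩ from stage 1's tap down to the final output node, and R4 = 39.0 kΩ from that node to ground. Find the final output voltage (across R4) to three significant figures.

Stage 2 presents R3+R4 = 114.1 kΩ as a load on stage 1's tap.
Stage 1's lower leg becomes R2‖(R3+R4) = 15.62 kΩ, so V_mid = 20.4 × 15.62/19.69 = 16.18 V.
Stage 2 is itself unloaded: V_out = V_mid × R4/(R3+R4) = 16.18 × 39.0/114.1 = 5.53 V.

V_out ≈ 5.53 V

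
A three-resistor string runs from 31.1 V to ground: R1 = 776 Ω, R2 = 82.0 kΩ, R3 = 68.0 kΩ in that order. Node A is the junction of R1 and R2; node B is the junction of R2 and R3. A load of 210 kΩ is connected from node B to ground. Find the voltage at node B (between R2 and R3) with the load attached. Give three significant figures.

V ≈ 11.9 V

At node B, R3 is in parallel with the load: R3‖R_L = 51370 Ω.
Below node A the resistance is R2 + (R3‖R_L) = 133400 Ω, so V_A = 31.1 × 133400/134100 = 30.92 V.
Then V_B = V_A × (R3‖R_L)/(R2 + R3‖R_L) = 30.92 × 51370/133400 = 11.9 V.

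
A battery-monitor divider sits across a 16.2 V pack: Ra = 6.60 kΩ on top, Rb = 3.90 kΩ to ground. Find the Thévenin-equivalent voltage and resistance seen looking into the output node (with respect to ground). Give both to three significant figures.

V_th = 6.02 V, R_th = 2.45 kΩ

V_th is the open-circuit tap voltage: 16.2 × 3.90/(6.60 + 3.90) = 6.02 V.
With the supply zeroed, Ra and Rb appear in parallel from the tap: R_th = Ra‖Rb = (6.60 × 3.90)/10.50 = 2.45 kΩ.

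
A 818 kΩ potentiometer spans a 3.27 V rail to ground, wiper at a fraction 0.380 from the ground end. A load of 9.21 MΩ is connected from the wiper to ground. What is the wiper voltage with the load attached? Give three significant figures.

V ≈ 1.22 V

The wiper splits the pot into (1−α)R = 507.2 kΩ above and αR = 310.8 kΩ below.
Lower section ‖ load = 300.7 kΩ.
V_wiper = 3.27 × 300.7/(507.2 + 300.7) = 1.22 V.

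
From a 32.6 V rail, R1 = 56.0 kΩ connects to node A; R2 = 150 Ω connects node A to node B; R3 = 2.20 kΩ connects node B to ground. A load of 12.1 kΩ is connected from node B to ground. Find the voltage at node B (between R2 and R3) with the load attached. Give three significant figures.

V ≈ 1.05 V

At node B, R3 is in parallel with the load: R3‖R_L = 1862 Ω.
Below node A the resistance is R2 + (R3‖R_L) = 2012 Ω, so V_A = 32.6 × 2012/58010 = 1.130 V.
Then V_B = V_A × (R3‖R_L)/(R2 + R3‖R_L) = 1.130 × 1862/2012 = 1.05 V.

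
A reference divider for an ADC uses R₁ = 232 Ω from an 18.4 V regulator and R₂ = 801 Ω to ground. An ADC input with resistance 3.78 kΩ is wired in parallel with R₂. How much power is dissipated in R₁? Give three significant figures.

P ≈ 98.5 mW

Total resistance from the source is R₁ + (R₂‖R_L) = 892.9 Ω, so I = 18.4/892.9 Ω = 20.61 mA.
P = I²·R₁ = (20.61 mA)² × 232 Ω = 98.5 mW.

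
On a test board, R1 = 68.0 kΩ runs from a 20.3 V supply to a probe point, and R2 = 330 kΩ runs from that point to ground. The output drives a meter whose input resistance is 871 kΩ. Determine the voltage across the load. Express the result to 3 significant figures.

V_out ≈ 15.8 V

The load sits in parallel with R2: R2‖R_L = (330 × 871) / (330 + 871) = 239.3 kΩ.
V_out = 20.3 × 239.3 / (68.0 + 239.3) = 20.3 × 239.3/307.3 = 15.8 V.
(Unloaded it would have been 16.8 V.)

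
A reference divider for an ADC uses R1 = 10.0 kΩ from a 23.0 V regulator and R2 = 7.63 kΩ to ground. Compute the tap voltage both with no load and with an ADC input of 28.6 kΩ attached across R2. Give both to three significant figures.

Open-circuit: V = 23.0 × 7.63/(10.0 + 7.63) = 9.95 V.
With the load, R2 becomes R2‖R_L = 6.023 kΩ, so V = 23.0 × 6.023/16.02 = 8.65 V.

Unloaded: 9.95 V; loaded: 8.65 V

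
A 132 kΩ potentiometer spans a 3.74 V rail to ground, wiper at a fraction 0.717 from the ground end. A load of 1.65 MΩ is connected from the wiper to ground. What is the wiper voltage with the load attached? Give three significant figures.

V ≈ 2.64 V

The wiper splits the pot into (1−α)R = 37.36 kΩ above and αR = 94.64 kΩ below.
Lower section ‖ load = 89.51 kΩ.
V_wiper = 3.74 × 89.51/(37.36 + 89.51) = 2.64 V.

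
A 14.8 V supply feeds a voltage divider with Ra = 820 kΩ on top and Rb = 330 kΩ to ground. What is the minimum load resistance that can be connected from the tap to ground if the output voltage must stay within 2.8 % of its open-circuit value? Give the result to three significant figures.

Output resistance R_th = Ra‖Rb = (820 × 330)/1150 = 235.3 kΩ.
The fractional drop is R_th/(R_th + R_L); requiring this ≤ 0.0280 gives R_L ≥ R_th(1/0.0280 − 1) = 235.3 × 34.71 = 8.17 MΩ.

R_L(min) ≈ 8.17 MΩ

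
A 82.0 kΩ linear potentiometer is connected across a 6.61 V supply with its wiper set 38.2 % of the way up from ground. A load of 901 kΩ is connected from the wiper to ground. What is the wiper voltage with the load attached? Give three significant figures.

V ≈ 2.47 V

The wiper splits the pot into (1−α)R = 50.68 kΩ above and αR = 31.32 kΩ below.
Lower section ‖ load = 30.27 kΩ.
V_wiper = 6.61 × 30.27/(50.68 + 30.27) = 2.47 V.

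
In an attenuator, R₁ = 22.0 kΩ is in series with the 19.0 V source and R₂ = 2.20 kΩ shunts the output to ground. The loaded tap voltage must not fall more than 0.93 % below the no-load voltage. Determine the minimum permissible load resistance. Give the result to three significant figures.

R_L(min) ≈ 213 kΩ

Output resistance R_th = R₁‖R₂ = (22.0 × 2.20)/24.20 = 2.000 kΩ.
The fractional drop is R_th/(R_th + R_L); requiring this ≤ 0.00930 gives R_L ≥ R_th(1/0.00930 − 1) = 2.000 × 106.5 = 213 kΩ.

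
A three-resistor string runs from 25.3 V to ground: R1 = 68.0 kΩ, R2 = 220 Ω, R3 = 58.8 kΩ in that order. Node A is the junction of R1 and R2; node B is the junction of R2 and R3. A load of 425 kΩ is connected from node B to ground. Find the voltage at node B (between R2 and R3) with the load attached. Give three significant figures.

At node B, R3 is in parallel with the load: R3‖R_L = 51650 Ω.
Below node A the resistance is R2 + (R3‖R_L) = 51870 Ω, so V_A = 25.3 × 51870/119900 = 10.95 V.
Then V_B = V_A × (R3‖R_L)/(R2 + R3‖R_L) = 10.95 × 51650/51870 = 10.9 V.

V ≈ 10.9 V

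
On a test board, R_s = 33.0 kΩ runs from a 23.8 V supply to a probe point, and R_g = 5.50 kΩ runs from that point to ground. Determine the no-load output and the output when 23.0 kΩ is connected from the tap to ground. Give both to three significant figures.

Unloaded: 3.40 V; loaded: 2.82 V

Open-circuit: V = 23.8 × 5.50/(33.0 + 5.50) = 3.40 V.
With the load, R_g becomes R_g‖R_L = 4.439 kΩ, so V = 23.8 × 4.439/37.44 = 2.82 V.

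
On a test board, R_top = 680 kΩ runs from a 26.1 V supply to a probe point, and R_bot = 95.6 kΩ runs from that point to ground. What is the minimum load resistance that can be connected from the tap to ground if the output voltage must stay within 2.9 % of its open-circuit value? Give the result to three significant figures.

Output resistance R_th = R_top‖R_bot = (680 × 95.6)/775.6 = 83.82 kΩ.
The fractional drop is R_th/(R_th + R_L); requiring this ≤ 0.0290 gives R_L ≥ R_th(1/0.0290 − 1) = 83.82 × 33.48 = 2.81 MΩ.

R_L(min) ≈ 2.81 MΩ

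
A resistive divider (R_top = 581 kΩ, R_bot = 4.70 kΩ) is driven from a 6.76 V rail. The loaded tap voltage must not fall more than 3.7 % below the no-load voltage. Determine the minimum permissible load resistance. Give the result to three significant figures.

Output resistance R_th = R_top‖R_bot = (581 × 4.70)/585.7 = 4.662 kΩ.
The fractional drop is R_th/(R_th + R_L); requiring this ≤ 0.0370 gives R_L ≥ R_th(1/0.0370 − 1) = 4.662 × 26.03 = 121 kΩ.

R_L(min) ≈ 121 kΩ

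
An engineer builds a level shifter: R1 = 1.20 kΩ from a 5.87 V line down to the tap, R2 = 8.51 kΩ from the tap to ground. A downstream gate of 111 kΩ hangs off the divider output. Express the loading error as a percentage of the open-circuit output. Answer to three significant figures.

The divider's output (Thévenin) resistance is R1‖R2 = 1.052 kΩ.
Fractional drop under load = R_th/(R_th + R_L) = 1.052 / (1.052 + 111) = 0.009386.
So the output falls by 0.939 %.

0.939 %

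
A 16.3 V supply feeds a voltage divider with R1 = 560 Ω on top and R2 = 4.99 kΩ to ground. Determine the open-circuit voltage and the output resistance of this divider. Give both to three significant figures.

V_th is the open-circuit tap voltage: 16.3 × 4990/(560 + 4990) = 14.7 V.
With the supply zeroed, R1 and R2 appear in parallel from the tap: R_th = R1‖R2 = (560 × 4990)/5550 = 503 Ω.

V_th = 14.7 V, R_th = 503 Ω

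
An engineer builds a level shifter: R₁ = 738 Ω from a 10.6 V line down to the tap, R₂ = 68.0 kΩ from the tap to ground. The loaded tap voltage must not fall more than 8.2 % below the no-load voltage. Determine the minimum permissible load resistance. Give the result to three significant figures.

R_L(min) ≈ 8.17 kΩ

Output resistance R_th = R₁‖R₂ = (738 × 68000)/68740 = 730.1 Ω.
The fractional drop is R_th/(R_th + R_L); requiring this ≤ 0.0820 gives R_L ≥ R_th(1/0.0820 − 1) = 730.1 × 11.20 = 8.17 kΩ.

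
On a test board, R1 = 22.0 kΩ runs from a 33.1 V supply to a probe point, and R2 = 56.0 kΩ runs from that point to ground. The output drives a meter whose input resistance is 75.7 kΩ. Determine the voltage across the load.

V_out ≈ 19.7 V

The load sits in parallel with R2: R2‖R_L = (56.0 × 75.7) / (56.0 + 75.7) = 32.19 kΩ.
V_out = 33.1 × 32.19 / (22.0 + 32.19) = 33.1 × 32.19/54.19 = 19.7 V.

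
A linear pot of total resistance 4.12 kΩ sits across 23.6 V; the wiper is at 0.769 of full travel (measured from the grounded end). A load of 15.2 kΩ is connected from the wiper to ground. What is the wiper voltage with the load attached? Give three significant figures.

The wiper splits the pot into (1−α)R = 951.7 Ω above and αR = 3168 Ω below.
Lower section ‖ load = 2622 Ω.
V_wiper = 23.6 × 2622/(951.7 + 2622) = 17.3 V.

V ≈ 17.3 V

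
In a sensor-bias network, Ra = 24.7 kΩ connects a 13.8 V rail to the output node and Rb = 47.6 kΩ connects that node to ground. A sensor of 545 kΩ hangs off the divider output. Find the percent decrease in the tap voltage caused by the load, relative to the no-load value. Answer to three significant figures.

2.90 %

The divider's output (Thévenin) resistance is Ra‖Rb = 16.26 kΩ.
Fractional drop under load = R_th/(R_th + R_L) = 16.26 / (16.26 + 545) = 0.02897.
So the output falls by 2.90 %.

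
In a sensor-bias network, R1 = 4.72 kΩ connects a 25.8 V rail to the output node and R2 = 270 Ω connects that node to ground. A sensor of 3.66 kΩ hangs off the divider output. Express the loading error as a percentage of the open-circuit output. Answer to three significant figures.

6.52 %

The divider's output (Thévenin) resistance is R1‖R2 = 255.4 Ω.
Fractional drop under load = R_th/(R_th + R_L) = 255.4 / (255.4 + 3660) = 0.06523.
So the output falls by 6.52 %.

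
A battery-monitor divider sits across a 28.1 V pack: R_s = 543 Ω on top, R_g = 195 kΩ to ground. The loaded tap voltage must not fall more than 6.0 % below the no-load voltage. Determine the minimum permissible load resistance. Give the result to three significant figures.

Output resistance R_th = R_s‖R_g = (543 × 195000)/195500 = 541.5 Ω.
The fractional drop is R_th/(R_th + R_L); requiring this ≤ 0.0600 gives R_L ≥ R_th(1/0.0600 − 1) = 541.5 × 15.67 = 8.48 kΩ.

R_L(min) ≈ 8.48 kΩ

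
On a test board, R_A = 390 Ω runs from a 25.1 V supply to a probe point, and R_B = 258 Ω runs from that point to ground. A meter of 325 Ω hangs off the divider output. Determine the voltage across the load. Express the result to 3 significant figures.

The load sits in parallel with R_B: R_B‖R_L = (258 × 325) / (258 + 325) = 143.8 Ω.
V_out = 25.1 × 143.8 / (390 + 143.8) = 25.1 × 143.8/533.8 = 6.76 V.

V_out ≈ 6.76 V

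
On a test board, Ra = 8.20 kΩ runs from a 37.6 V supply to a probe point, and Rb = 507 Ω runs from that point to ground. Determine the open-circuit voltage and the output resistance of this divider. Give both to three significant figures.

V_th = 2.19 V, R_th = 477 Ω

V_th is the open-circuit tap voltage: 37.6 × 507/(8200 + 507) = 2.19 V.
With the supply zeroed, Ra and Rb appear in parallel from the tap: R_th = Ra‖Rb = (8200 × 507)/8707 = 477 Ω.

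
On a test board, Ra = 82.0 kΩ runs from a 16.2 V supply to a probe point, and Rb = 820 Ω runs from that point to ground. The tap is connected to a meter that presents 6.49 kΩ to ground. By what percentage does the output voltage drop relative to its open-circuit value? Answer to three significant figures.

11.1 %

The divider's output (Thévenin) resistance is Ra‖Rb = 811.9 Ω.
Fractional drop under load = R_th/(R_th + R_L) = 811.9 / (811.9 + 6490) = 0.1112.
So the output falls by 11.1 %.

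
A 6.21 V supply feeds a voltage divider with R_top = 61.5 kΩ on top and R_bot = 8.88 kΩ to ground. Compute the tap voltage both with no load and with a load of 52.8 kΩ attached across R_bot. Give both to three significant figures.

Open-circuit: V = 6.21 × 8.88/(61.5 + 8.88) = 0.784 V.
With the load, R_bot becomes R_bot‖R_L = 7.602 kΩ, so V = 6.21 × 7.602/69.10 = 0.683 V.

Unloaded: 0.784 V; loaded: 0.683 V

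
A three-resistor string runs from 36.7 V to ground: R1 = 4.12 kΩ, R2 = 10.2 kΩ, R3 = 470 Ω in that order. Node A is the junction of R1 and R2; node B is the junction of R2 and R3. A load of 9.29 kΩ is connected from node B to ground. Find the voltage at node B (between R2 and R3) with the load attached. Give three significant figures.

At node B, R3 is in parallel with the load: R3‖R_L = 447.4 Ω.
Below node A the resistance is R2 + (R3‖R_L) = 10650 Ω, so V_A = 36.7 × 10650/14770 = 26.46 V.
Then V_B = V_A × (R3‖R_L)/(R2 + R3‖R_L) = 26.46 × 447.4/10650 = 1.11 V.

V ≈ 1.11 V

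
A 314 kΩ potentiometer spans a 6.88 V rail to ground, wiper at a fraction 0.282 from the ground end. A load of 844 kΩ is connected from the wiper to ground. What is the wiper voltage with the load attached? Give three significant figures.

V ≈ 1.80 V

The wiper splits the pot into (1−α)R = 225.5 kΩ above and αR = 88.55 kΩ below.
Lower section ‖ load = 80.14 kΩ.
V_wiper = 6.88 × 80.14/(225.5 + 80.14) = 1.80 V.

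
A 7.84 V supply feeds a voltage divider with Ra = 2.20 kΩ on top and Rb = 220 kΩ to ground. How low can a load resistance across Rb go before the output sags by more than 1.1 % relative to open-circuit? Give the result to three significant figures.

R_L(min) ≈ 196 kΩ

Output resistance R_th = Ra‖Rb = (2.20 × 220)/222.2 = 2.178 kΩ.
The fractional drop is R_th/(R_th + R_L); requiring this ≤ 0.0110 gives R_L ≥ R_th(1/0.0110 − 1) = 2.178 × 89.91 = 196 kΩ.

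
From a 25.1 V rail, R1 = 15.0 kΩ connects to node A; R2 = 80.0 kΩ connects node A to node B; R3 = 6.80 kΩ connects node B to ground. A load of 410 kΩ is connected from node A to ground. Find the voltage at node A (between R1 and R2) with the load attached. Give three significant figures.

V ≈ 20.8 V

Below node A the series string R2+R3 = 86.80 kΩ sits in parallel with the 410 kΩ load: 71.63 kΩ.
V_A = 25.1 × 71.63/(15.0 + 71.63) = 20.8 V.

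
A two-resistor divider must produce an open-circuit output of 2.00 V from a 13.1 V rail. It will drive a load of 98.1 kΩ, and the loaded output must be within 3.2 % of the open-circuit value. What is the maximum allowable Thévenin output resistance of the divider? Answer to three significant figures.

Loading drop = R_th/(R_th + R_L) ≤ 0.0320, so R_th ≤ R_L · ε/(1−ε) = 98.1 kΩ × 0.0320/0.9680 = 3.24 kΩ.
(Any R1, R2 with R2/(R1+R2) = 0.153 and R1‖R2 ≤ 3.24 kΩ will meet the spec.)

R_th ≤ 3.24 kΩ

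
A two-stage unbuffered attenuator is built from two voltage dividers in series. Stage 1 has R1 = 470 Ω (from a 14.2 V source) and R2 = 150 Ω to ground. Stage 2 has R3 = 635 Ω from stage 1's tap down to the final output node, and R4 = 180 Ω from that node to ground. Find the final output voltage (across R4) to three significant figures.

V_out ≈ 0.666 V

Stage 2 presents R3+R4 = 815.0 Ω as a load on stage 1's tap.
Stage 1's lower leg becomes R2‖(R3+R4) = 126.7 Ω, so V_mid = 14.2 × 126.7/596.7 = 3.015 V.
Stage 2 is itself unloaded: V_out = V_mid × R4/(R3+R4) = 3.015 × 180/815.0 = 0.666 V.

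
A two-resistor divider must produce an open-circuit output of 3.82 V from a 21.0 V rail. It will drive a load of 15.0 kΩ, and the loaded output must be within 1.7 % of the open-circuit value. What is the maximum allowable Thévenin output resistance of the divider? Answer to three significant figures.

R_th ≤ 259 Ω

Loading drop = R_th/(R_th + R_L) ≤ 0.0170, so R_th ≤ R_L · ε/(1−ε) = 15.0 kΩ × 0.0170/0.9830 = 259 Ω.
(Any R1, R2 with R2/(R1+R2) = 0.182 and R1‖R2 ≤ 259 Ω will meet the spec.)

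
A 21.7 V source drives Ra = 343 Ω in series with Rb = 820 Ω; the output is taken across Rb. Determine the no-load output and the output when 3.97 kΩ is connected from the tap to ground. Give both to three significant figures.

Unloaded: 15.3 V; loaded: 14.4 V

Open-circuit: V = 21.7 × 820/(343 + 820) = 15.3 V.
With the load, Rb becomes Rb‖R_L = 679.6 Ω, so V = 21.7 × 679.6/1023 = 14.4 V.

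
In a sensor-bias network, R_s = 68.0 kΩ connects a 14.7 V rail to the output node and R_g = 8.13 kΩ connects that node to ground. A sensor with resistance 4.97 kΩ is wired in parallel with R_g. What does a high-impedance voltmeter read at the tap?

V_out ≈ 0.638 V

The load sits in parallel with R_g: R_g‖R_L = (8.13 × 4.97) / (8.13 + 4.97) = 3.084 kΩ.
V_out = 14.7 × 3.084 / (68.0 + 3.084) = 14.7 × 3.084/71.08 = 0.638 V.
(Unloaded it would have been 1.57 V.)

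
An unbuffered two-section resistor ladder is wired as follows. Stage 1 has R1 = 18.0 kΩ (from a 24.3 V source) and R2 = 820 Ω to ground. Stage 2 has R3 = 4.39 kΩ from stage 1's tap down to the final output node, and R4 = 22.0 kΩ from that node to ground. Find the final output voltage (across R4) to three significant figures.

Stage 2 presents R3+R4 = 26390 Ω as a load on stage 1's tap.
Stage 1's lower leg becomes R2‖(R3+R4) = 795.3 Ω, so V_mid = 24.3 × 795.3/18800 = 1.028 V.
Stage 2 is itself unloaded: V_out = V_mid × R4/(R3+R4) = 1.028 × 22000/26390 = 0.857 V.

V_out ≈ 0.857 V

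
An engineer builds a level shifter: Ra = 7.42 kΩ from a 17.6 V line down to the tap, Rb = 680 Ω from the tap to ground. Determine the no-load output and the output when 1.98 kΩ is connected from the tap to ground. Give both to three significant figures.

Unloaded: 1.48 V; loaded: 1.12 V

Open-circuit: V = 17.6 × 680/(7420 + 680) = 1.48 V.
With the load, Rb becomes Rb‖R_L = 506.2 Ω, so V = 17.6 × 506.2/7926 = 1.12 V.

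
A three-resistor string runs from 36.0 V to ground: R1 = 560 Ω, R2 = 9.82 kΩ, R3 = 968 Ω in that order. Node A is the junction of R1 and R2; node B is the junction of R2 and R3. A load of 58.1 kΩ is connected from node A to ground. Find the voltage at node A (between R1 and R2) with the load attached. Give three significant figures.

Below node A the series string R2+R3 = 10790 Ω sits in parallel with the 58100 Ω load: 9099 Ω.
V_A = 36.0 × 9099/(560 + 9099) = 33.9 V.

V ≈ 33.9 V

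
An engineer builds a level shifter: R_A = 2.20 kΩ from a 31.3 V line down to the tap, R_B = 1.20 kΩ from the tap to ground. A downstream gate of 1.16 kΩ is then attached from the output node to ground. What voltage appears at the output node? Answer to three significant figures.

The load sits in parallel with R_B: R_B‖R_L = (1.20 × 1.16) / (1.20 + 1.16) = 0.5898 kΩ.
V_out = 31.3 × 0.5898 / (2.20 + 0.5898) = 31.3 × 0.5898/2.790 = 6.62 V.

V_out ≈ 6.62 V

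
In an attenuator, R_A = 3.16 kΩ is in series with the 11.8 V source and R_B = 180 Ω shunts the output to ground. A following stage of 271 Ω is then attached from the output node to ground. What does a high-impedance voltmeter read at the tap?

V_out ≈ 0.391 V

The load sits in parallel with R_B: R_B‖R_L = (180 × 271) / (180 + 271) = 108.2 Ω.
V_out = 11.8 × 108.2 / (3160 + 108.2) = 11.8 × 108.2/3268 = 0.391 V.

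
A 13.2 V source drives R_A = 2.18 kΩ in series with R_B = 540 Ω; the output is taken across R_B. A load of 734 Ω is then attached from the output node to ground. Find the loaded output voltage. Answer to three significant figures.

V_out ≈ 1.65 V

The load sits in parallel with R_B: R_B‖R_L = (540 × 734) / (540 + 734) = 311.1 Ω.
V_out = 13.2 × 311.1 / (2180 + 311.1) = 13.2 × 311.1/2491 = 1.65 V.
(Unloaded it would have been 2.62 V.)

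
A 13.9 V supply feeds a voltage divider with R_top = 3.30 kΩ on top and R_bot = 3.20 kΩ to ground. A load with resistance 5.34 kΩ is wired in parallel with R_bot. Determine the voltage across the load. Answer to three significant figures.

The load sits in parallel with R_bot: R_bot‖R_L = (3.20 × 5.34) / (3.20 + 5.34) = 2.001 kΩ.
V_out = 13.9 × 2.001 / (3.30 + 2.001) = 13.9 × 2.001/5.301 = 5.25 V.

V_out ≈ 5.25 V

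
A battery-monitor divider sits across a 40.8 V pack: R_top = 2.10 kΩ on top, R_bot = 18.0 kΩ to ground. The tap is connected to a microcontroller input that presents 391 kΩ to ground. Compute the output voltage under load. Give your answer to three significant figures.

V_out ≈ 36.4 V

The load sits in parallel with R_bot: R_bot‖R_L = (18.0 × 391) / (18.0 + 391) = 17.21 kΩ.
V_out = 40.8 × 17.21 / (2.10 + 17.21) = 40.8 × 17.21/19.31 = 36.4 V.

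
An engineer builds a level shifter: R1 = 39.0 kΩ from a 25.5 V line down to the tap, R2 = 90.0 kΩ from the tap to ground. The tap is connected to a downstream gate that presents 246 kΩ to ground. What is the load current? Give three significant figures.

I_L ≈ 0.0651 mA

R2‖R_L = 65.89 kΩ; V_out = 25.5 × 65.89/104.9 = 16.02 V.
I_L = V_out / R_L = 16.02 / 246 kΩ = 0.0651 mA.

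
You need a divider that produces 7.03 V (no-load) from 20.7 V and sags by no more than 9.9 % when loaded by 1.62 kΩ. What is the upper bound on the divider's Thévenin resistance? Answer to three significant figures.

Loading drop = R_th/(R_th + R_L) ≤ 0.0990, so R_th ≤ R_L · ε/(1−ε) = 1.62 kΩ × 0.0990/0.9010 = 178 Ω.
(Any R1, R2 with R2/(R1+R2) = 0.340 and R1‖R2 ≤ 178 Ω will meet the spec.)

R_th ≤ 178 Ω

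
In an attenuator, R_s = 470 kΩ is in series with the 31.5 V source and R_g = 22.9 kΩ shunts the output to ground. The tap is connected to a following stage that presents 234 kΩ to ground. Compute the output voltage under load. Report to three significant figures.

V_out ≈ 1.34 V

The load sits in parallel with R_g: R_g‖R_L = (22.9 × 234) / (22.9 + 234) = 20.86 kΩ.
V_out = 31.5 × 20.86 / (470 + 20.86) = 31.5 × 20.86/490.9 = 1.34 V.
(Unloaded it would have been 1.46 V.)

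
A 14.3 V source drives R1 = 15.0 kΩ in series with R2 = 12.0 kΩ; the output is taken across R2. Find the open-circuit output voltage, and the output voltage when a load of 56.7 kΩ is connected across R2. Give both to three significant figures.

Open-circuit: V = 14.3 × 12.0/(15.0 + 12.0) = 6.36 V.
With the load, R2 becomes R2‖R_L = 9.904 kΩ, so V = 14.3 × 9.904/24.90 = 5.69 V.

Unloaded: 6.36 V; loaded: 5.69 V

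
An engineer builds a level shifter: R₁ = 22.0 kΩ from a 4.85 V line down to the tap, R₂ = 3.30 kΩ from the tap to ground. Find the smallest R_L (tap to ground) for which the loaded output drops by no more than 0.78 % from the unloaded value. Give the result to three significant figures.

R_L(min) ≈ 365 kΩ

Output resistance R_th = R₁‖R₂ = (22.0 × 3.30)/25.30 = 2.870 kΩ.
The fractional drop is R_th/(R_th + R_L); requiring this ≤ 0.00780 gives R_L ≥ R_th(1/0.00780 − 1) = 2.870 × 127.2 = 365 kΩ.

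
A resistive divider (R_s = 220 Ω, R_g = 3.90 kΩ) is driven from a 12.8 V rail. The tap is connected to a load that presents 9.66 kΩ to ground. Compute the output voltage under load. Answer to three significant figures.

The load sits in parallel with R_g: R_g‖R_L = (3900 × 9660) / (3900 + 9660) = 2778 Ω.
V_out = 12.8 × 2778 / (220 + 2778) = 12.8 × 2778/2998 = 11.9 V.
(Unloaded it would have been 12.1 V.)

V_out ≈ 11.9 V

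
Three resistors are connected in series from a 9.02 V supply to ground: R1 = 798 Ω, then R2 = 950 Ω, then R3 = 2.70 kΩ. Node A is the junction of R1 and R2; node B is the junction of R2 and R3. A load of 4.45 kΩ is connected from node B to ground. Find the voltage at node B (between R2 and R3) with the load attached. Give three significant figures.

V ≈ 4.42 V

At node B, R3 is in parallel with the load: R3‖R_L = 1680 Ω.
Below node A the resistance is R2 + (R3‖R_L) = 2630 Ω, so V_A = 9.02 × 2630/3428 = 6.921 V.
Then V_B = V_A × (R3‖R_L)/(R2 + R3‖R_L) = 6.921 × 1680/2630 = 4.42 V.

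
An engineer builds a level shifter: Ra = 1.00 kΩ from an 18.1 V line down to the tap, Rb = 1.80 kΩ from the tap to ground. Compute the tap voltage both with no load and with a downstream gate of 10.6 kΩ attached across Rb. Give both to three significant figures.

Unloaded: 11.6 V; loaded: 11.0 V

Open-circuit: V = 18.1 × 1.80/(1.00 + 1.80) = 11.6 V.
With the load, Rb becomes Rb‖R_L = 1.539 kΩ, so V = 18.1 × 1.539/2.539 = 11.0 V.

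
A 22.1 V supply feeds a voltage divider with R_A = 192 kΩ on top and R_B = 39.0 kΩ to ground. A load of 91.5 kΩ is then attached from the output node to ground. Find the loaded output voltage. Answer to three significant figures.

V_out ≈ 2.76 V

The load sits in parallel with R_B: R_B‖R_L = (39.0 × 91.5) / (39.0 + 91.5) = 27.34 kΩ.
V_out = 22.1 × 27.34 / (192 + 27.34) = 22.1 × 27.34/219.3 = 2.76 V.
(Unloaded it would have been 3.73 V.)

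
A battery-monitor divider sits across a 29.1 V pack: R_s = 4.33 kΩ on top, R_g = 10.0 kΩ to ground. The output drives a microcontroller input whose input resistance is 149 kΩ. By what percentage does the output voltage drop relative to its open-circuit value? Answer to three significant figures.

1.99 %

The divider's output (Thévenin) resistance is R_s‖R_g = 3.022 kΩ.
Fractional drop under load = R_th/(R_th + R_L) = 3.022 / (3.022 + 149) = 0.01988.
So the output falls by 1.99 %.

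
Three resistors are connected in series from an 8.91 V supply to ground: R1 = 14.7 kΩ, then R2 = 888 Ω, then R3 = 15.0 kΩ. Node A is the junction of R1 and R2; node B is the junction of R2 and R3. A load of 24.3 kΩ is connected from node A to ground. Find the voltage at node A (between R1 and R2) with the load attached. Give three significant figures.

V ≈ 3.52 V

Below node A the series string R2+R3 = 15890 Ω sits in parallel with the 24300 Ω load: 9607 Ω.
V_A = 8.91 × 9607/(14700 + 9607) = 3.52 V.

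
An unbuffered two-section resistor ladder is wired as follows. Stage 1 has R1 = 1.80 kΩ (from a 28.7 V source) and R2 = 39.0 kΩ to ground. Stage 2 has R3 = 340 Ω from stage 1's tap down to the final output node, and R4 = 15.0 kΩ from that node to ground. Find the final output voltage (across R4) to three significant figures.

Stage 2 presents R3+R4 = 15340 Ω as a load on stage 1's tap.
Stage 1's lower leg becomes R2‖(R3+R4) = 11010 Ω, so V_mid = 28.7 × 11010/12810 = 24.67 V.
Stage 2 is itself unloaded: V_out = V_mid × R4/(R3+R4) = 24.67 × 15000/15340 = 24.1 V.

V_out ≈ 24.1 V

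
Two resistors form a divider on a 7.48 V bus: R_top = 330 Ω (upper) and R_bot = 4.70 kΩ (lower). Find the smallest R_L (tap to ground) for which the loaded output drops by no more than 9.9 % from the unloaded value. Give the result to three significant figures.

R_L(min) ≈ 2.81 kΩ

Output resistance R_th = R_top‖R_bot = (330 × 4700)/5030 = 308.3 Ω.
The fractional drop is R_th/(R_th + R_L); requiring this ≤ 0.0990 gives R_L ≥ R_th(1/0.0990 − 1) = 308.3 × 9.101 = 2.81 kΩ.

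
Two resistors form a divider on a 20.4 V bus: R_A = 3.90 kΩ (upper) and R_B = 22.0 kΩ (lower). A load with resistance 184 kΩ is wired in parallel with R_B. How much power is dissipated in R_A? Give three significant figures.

P ≈ 2.93 mW

Total resistance from the source is R_A + (R_B‖R_L) = 23.55 kΩ, so I = 20.4/23.55 kΩ = 0.8662 mA.
P = I²·R_A = (0.8662 mA)² × 3.90 kΩ = 2.93 mW.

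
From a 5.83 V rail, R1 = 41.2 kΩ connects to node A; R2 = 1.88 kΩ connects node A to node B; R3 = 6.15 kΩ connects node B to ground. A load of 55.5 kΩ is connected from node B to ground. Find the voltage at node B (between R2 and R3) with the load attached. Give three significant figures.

At node B, R3 is in parallel with the load: R3‖R_L = 5.536 kΩ.
Below node A the resistance is R2 + (R3‖R_L) = 7.416 kΩ, so V_A = 5.83 × 7.416/48.62 = 0.8894 V.
Then V_B = V_A × (R3‖R_L)/(R2 + R3‖R_L) = 0.8894 × 5.536/7.416 = 0.664 V.

V ≈ 0.664 V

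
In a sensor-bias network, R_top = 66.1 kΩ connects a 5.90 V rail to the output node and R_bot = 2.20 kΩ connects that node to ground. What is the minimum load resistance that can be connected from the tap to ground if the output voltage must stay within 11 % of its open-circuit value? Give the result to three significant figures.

Output resistance R_th = R_top‖R_bot = (66.1 × 2.20)/68.30 = 2.129 kΩ.
The fractional drop is R_th/(R_th + R_L); requiring this ≤ 0.110 gives R_L ≥ R_th(1/0.110 − 1) = 2.129 × 8.091 = 17.2 kΩ.

R_L(min) ≈ 17.2 kΩ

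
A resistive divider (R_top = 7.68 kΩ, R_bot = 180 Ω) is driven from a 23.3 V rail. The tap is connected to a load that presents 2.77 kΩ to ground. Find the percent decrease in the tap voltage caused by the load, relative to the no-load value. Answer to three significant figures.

The divider's output (Thévenin) resistance is R_top‖R_bot = 175.9 Ω.
Fractional drop under load = R_th/(R_th + R_L) = 175.9 / (175.9 + 2770) = 0.05970.
So the output falls by 5.97 %.

5.97 %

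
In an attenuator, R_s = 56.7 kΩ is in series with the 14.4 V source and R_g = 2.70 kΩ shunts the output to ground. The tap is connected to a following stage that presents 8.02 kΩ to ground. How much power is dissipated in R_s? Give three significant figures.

P ≈ 3.41 mW

Total resistance from the source is R_s + (R_g‖R_L) = 58.72 kΩ, so I = 14.4/58.72 kΩ = 0.2452 mA.
P = I²·R_s = (0.2452 mA)² × 56.7 kΩ = 3.41 mW.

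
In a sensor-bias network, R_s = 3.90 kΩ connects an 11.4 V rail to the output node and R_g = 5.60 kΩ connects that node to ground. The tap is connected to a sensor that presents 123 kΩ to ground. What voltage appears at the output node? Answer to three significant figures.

V_out ≈ 6.60 V

The load sits in parallel with R_g: R_g‖R_L = (5.60 × 123) / (5.60 + 123) = 5.356 kΩ.
V_out = 11.4 × 5.356 / (3.90 + 5.356) = 11.4 × 5.356/9.256 = 6.60 V.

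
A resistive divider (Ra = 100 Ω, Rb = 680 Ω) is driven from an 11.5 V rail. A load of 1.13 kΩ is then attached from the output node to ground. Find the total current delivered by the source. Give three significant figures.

I ≈ 21.9 mA

Rb‖R_L = 424.5 Ω, so the source sees Ra + Rb‖R_L = 524.5 Ω.
I = 11.5 V / 524.5 Ω = 21.9 mA.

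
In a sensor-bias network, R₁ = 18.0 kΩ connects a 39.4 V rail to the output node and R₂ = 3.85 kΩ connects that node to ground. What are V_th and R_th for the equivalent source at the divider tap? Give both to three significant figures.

V_th is the open-circuit tap voltage: 39.4 × 3.85/(18.0 + 3.85) = 6.94 V.
With the supply zeroed, R₁ and R₂ appear in parallel from the tap: R_th = R₁‖R₂ = (18.0 × 3.85)/21.85 = 3.17 kΩ.

V_th = 6.94 V, R_th = 3.17 kΩ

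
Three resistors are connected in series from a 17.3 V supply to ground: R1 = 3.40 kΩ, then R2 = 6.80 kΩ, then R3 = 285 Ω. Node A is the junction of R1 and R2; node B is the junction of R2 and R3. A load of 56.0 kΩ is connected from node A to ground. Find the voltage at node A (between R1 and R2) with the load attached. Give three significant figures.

V ≈ 11.2 V

Below node A the series string R2+R3 = 7085 Ω sits in parallel with the 56000 Ω load: 6289 Ω.
V_A = 17.3 × 6289/(3400 + 6289) = 11.2 V.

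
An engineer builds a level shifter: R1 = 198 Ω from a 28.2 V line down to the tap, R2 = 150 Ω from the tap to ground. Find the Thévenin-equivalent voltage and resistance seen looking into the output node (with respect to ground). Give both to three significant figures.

V_th is the open-circuit tap voltage: 28.2 × 150/(198 + 150) = 12.2 V.
With the supply zeroed, R1 and R2 appear in parallel from the tap: R_th = R1‖R2 = (198 × 150)/348.0 = 85.3 Ω.

V_th = 12.2 V, R_th = 85.3 Ω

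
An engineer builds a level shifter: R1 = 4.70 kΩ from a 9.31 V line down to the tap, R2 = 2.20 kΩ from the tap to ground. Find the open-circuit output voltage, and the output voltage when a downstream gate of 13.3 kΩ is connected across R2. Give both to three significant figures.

Open-circuit: V = 9.31 × 2.20/(4.70 + 2.20) = 2.97 V.
With the load, R2 becomes R2‖R_L = 1.888 kΩ, so V = 9.31 × 1.888/6.588 = 2.67 V.

Unloaded: 2.97 V; loaded: 2.67 V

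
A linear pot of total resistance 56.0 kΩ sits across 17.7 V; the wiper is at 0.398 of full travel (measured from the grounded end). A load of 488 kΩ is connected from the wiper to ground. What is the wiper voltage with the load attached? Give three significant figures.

The wiper splits the pot into (1−α)R = 33.71 kΩ above and αR = 22.29 kΩ below.
Lower section ‖ load = 21.31 kΩ.
V_wiper = 17.7 × 21.31/(33.71 + 21.31) = 6.86 V.

V ≈ 6.86 V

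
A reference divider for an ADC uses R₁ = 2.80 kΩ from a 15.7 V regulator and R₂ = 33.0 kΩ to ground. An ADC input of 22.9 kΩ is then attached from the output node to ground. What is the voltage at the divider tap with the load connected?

The load sits in parallel with R₂: R₂‖R_L = (33.0 × 22.9) / (33.0 + 22.9) = 13.52 kΩ.
V_out = 15.7 × 13.52 / (2.80 + 13.52) = 15.7 × 13.52/16.32 = 13.0 V.
(Unloaded it would have been 14.5 V.)

V_out ≈ 13.0 V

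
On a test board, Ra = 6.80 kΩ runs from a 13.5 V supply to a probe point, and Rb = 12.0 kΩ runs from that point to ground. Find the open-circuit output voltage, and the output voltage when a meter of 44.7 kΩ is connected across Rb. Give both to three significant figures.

Open-circuit: V = 13.5 × 12.0/(6.80 + 12.0) = 8.62 V.
With the load, Rb becomes Rb‖R_L = 9.460 kΩ, so V = 13.5 × 9.460/16.26 = 7.85 V.

Unloaded: 8.62 V; loaded: 7.85 V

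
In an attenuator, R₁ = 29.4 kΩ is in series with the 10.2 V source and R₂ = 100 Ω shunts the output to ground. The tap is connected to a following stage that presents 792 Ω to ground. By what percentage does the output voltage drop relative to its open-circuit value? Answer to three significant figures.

The divider's output (Thévenin) resistance is R₁‖R₂ = 99.66 Ω.
Fractional drop under load = R_th/(R_th + R_L) = 99.66 / (99.66 + 792) = 0.1118.
So the output falls by 11.2 %.

11.2 %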